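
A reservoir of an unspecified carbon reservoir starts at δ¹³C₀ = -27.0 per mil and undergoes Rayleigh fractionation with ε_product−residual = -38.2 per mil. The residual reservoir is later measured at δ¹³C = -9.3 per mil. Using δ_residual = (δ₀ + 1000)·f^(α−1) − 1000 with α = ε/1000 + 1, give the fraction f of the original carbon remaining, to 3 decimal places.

0.624

α − 1 = ε/1000 = -0.0382
(δ_res + 1000)/(δ₀ + 1000) = (-9.3 + 1000)/(-27.0 + 1000) = 990.7/973.0 = 1.018191
f = 1.018191^(1/-0.0382) = exp(ln(1.018191)/-0.0382) = exp(0.01803/-0.0382)
f = exp(-0.4719) = 0.6238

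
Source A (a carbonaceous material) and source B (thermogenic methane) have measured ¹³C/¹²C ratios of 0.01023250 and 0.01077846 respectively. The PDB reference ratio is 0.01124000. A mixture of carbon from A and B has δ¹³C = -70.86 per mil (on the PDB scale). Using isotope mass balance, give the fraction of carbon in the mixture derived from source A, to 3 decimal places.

0.613

δ_A = (0.01023250/0.01124000 − 1)×1000 = (0.910365 − 1)×1000 = -89.635 per mil
δ_B = (0.01077846/0.01124000 − 1)×1000 = (0.958938 − 1)×1000 = -41.062 per mil
f_A = (δ_mix − δ_B)/(δ_A − δ_B) = (-70.86 − (-41.062))/(-89.635 − (-41.062))
f_A = -29.798 / -48.573 = 0.6135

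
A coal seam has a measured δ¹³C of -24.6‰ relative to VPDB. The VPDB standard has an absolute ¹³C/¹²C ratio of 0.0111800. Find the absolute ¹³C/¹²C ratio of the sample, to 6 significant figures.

R_sample = R_standard × (δ¹³C/1000 + 1)
R_sample = 0.0111800 × (-24.6/1000 + 1) = 0.0111800 × 0.975400
R_sample = 0.0109050

0.0109050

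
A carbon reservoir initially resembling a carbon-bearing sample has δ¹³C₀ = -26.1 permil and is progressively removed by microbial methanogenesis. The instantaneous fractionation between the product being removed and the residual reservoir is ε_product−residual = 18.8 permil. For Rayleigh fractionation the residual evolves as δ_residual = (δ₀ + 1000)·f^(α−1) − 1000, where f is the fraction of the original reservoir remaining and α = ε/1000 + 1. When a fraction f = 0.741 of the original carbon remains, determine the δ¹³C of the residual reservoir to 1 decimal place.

-31.6 permil

Rayleigh residual: δ_res = (δ₀ + 1000)·f^(α−1) − 1000
α = ε/1000 + 1 = 1.01880, so α − 1 = 0.01880
f^(α−1) = 0.741^(0.01880) = 0.994380
δ_res = (-26.1 + 1000) × 0.994380 − 1000 = 968.427 − 1000 = -31.57 permil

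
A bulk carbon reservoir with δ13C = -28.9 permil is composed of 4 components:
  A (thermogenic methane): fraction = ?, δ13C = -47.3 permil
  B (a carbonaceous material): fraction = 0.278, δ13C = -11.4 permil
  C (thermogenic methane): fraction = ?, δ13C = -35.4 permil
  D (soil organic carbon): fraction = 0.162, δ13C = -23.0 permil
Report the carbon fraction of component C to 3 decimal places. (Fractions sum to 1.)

Let f_C and f_A be the unknown fractions; fractions sum to 1 so f_C + f_A = 0.560.
Mass balance: Σ fᵢ·δᵢ = δ_bulk ⇒ f_C·(-35.4) + f_A·(-47.3) = -28.9 − (-6.895) = -22.005
Substitute f_A = 0.560 − f_C:
f_C·(-35.4 − -47.3) = -22.005 − 0.560×(-47.3) = 4.483
f_C = 4.483 / 11.9 = 0.3767

0.377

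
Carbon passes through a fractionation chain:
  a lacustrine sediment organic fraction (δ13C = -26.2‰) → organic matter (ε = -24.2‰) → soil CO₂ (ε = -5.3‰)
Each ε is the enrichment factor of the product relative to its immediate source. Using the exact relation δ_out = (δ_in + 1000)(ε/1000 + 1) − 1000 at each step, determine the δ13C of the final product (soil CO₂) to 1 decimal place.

-54.8‰

step 1: δ = (-26.20 + 1000)·(-24.2/1000 + 1) − 1000 = -49.77‰
step 2: δ = (-49.77 + 1000)·(-5.3/1000 + 1) − 1000 = -54.80‰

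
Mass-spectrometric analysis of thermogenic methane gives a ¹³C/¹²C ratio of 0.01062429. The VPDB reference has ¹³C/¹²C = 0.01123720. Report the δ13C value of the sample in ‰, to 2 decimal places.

δ13C = (R_sample / R_standard − 1) × 1000
R_sample / R_standard = 0.01062429 / 0.01123720 = 0.945457
δ13C = (0.945457 − 1) × 1000 = -54.543‰

-54.54‰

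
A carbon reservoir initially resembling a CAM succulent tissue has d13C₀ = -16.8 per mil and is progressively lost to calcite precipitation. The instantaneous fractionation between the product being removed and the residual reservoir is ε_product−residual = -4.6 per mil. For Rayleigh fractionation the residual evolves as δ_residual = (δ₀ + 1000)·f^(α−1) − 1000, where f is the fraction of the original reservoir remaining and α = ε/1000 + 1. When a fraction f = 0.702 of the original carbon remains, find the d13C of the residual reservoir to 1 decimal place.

-15.2 per mil

Rayleigh residual: δ_res = (δ₀ + 1000)·f^(α−1) − 1000
α = ε/1000 + 1 = 0.99540, so α − 1 = -0.00460
f^(α−1) = 0.702^(-0.00460) = 1.001629
δ_res = (-16.8 + 1000) × 1.001629 − 1000 = 984.802 − 1000 = -15.20 per mil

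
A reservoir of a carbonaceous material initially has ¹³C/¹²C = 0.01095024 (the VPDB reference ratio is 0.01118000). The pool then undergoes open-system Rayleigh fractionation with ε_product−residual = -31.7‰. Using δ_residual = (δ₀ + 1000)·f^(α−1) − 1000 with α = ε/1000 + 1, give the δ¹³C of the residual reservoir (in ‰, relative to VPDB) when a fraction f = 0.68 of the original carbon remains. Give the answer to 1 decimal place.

-8.5‰

δ₀ = (0.01095024/0.01118000 − 1)×1000 = (0.979449 − 1)×1000 = -20.551‰
α − 1 = ε/1000 = -0.0317
f^(α−1) = 0.68^(-0.0317) = 1.012301
δ_res = (-20.551 + 1000) × 1.012301 − 1000 = 991.497 − 1000 = -8.50‰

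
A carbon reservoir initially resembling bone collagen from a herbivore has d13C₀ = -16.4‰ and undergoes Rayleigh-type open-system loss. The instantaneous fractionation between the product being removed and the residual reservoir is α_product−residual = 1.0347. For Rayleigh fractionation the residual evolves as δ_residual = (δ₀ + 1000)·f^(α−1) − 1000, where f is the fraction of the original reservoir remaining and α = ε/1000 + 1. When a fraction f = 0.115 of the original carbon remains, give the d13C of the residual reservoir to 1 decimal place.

Rayleigh residual: δ_res = (δ₀ + 1000)·f^(α−1) − 1000
α − 1 = 0.03470
f^(α−1) = 0.115^(0.03470) = 0.927697
δ_res = (-16.4 + 1000) × 0.927697 − 1000 = 912.483 − 1000 = -87.52‰

-87.5‰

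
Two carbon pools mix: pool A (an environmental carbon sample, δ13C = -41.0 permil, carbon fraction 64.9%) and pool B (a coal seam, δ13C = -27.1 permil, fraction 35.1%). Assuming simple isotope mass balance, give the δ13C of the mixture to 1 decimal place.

-36.1 permil

δ_mix = f_A·δ_A + f_B·δ_B
δ_mix = 0.649 × (-41.0) + 0.351 × (-27.1)
δ_mix = -26.61 + -9.51 = -36.12 permil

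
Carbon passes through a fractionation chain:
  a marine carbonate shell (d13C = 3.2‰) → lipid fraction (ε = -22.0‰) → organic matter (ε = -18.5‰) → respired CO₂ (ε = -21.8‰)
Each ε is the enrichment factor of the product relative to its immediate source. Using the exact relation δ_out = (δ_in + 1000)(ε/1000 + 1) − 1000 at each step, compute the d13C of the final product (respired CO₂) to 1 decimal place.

step 1: δ = (3.20 + 1000)·(-22.0/1000 + 1) − 1000 = -18.87‰
step 2: δ = (-18.87 + 1000)·(-18.5/1000 + 1) − 1000 = -37.02‰
step 3: δ = (-37.02 + 1000)·(-21.8/1000 + 1) − 1000 = -58.01‰

-58.0‰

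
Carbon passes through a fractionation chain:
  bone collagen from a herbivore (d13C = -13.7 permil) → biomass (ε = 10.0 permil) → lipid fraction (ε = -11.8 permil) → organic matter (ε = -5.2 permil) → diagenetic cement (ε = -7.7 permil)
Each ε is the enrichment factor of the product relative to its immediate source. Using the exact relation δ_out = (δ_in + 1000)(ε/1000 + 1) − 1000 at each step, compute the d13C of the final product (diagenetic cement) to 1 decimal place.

-28.3 permil

step 1: δ = (-13.70 + 1000)·(10.0/1000 + 1) − 1000 = -3.84 permil
step 2: δ = (-3.84 + 1000)·(-11.8/1000 + 1) − 1000 = -15.59 permil
step 3: δ = (-15.59 + 1000)·(-5.2/1000 + 1) − 1000 = -20.71 permil
step 4: δ = (-20.71 + 1000)·(-7.7/1000 + 1) − 1000 = -28.25 permil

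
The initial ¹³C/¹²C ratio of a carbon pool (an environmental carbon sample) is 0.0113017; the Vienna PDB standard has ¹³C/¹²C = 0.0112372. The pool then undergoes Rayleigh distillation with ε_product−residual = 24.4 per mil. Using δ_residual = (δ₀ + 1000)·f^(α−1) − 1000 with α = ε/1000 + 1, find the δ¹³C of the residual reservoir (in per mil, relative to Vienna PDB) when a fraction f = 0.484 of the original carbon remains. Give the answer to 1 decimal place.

δ₀ = (0.0113017/0.0112372 − 1)×1000 = (1.005740 − 1)×1000 = 5.740 per mil
α − 1 = ε/1000 = 0.0244
f^(α−1) = 0.484^(0.0244) = 0.982449
δ_res = (5.740 + 1000) × 0.982449 − 1000 = 988.089 − 1000 = -11.91 per mil

-11.9 per mil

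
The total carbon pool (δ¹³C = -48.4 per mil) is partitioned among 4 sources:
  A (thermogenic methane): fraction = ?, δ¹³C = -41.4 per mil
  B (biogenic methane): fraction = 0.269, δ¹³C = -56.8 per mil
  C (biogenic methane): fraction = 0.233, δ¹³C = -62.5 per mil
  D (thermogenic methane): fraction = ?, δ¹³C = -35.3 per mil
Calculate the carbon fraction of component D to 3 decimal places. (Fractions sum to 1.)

0.338

Let f_D and f_A be the unknown fractions; fractions sum to 1 so f_D + f_A = 0.498.
Mass balance: Σ fᵢ·δᵢ = δ_bulk ⇒ f_D·(-35.3) + f_A·(-41.4) = -48.4 − (-29.842) = -18.558
Substitute f_A = 0.498 − f_D:
f_D·(-35.3 − -41.4) = -18.558 − 0.498×(-41.4) = 2.059
f_D = 2.059 / 6.1 = 0.3375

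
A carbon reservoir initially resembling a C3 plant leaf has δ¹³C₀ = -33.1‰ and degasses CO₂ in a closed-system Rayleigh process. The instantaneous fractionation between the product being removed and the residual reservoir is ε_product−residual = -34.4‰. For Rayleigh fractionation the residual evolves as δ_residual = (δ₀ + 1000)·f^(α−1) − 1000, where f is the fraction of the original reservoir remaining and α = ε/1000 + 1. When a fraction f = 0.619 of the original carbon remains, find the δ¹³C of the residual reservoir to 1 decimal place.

-17.0‰

Rayleigh residual: δ_res = (δ₀ + 1000)·f^(α−1) − 1000
α = ε/1000 + 1 = 0.96560, so α − 1 = -0.03440
f^(α−1) = 0.619^(-0.03440) = 1.016637
δ_res = (-33.1 + 1000) × 1.016637 − 1000 = 982.986 − 1000 = -17.01‰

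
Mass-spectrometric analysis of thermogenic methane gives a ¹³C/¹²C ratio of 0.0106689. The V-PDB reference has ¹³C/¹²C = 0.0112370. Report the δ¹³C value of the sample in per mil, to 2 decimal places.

δ¹³C = (R_sample / R_standard − 1) × 1000
R_sample / R_standard = 0.0106689 / 0.0112370 = 0.949444
δ¹³C = (0.949444 − 1) × 1000 = -50.556 per mil

-50.56 per mil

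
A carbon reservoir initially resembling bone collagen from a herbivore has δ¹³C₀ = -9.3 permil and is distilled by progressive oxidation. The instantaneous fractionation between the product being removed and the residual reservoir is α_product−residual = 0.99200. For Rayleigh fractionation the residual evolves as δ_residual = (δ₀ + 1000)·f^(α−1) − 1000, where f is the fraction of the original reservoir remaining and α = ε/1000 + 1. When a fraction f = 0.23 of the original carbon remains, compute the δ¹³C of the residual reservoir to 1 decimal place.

2.4 permil

Rayleigh residual: δ_res = (δ₀ + 1000)·f^(α−1) − 1000
α − 1 = -0.00800
f^(α−1) = 0.23^(-0.00800) = 1.011827
δ_res = (-9.3 + 1000) × 1.011827 − 1000 = 1002.417 − 1000 = 2.42 permil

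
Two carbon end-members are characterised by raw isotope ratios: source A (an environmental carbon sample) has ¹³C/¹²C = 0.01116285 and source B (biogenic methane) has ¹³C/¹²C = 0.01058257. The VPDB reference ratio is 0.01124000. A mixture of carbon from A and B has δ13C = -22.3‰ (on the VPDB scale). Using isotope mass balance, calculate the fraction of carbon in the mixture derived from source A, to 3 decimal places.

δ_A = (0.01116285/0.01124000 − 1)×1000 = (0.993136 − 1)×1000 = -6.864‰
δ_B = (0.01058257/0.01124000 − 1)×1000 = (0.941510 − 1)×1000 = -58.490‰
f_A = (δ_mix − δ_B)/(δ_A − δ_B) = (-22.3 − (-58.490))/(-6.864 − (-58.490))
f_A = 36.190 / 51.626 = 0.7010

0.701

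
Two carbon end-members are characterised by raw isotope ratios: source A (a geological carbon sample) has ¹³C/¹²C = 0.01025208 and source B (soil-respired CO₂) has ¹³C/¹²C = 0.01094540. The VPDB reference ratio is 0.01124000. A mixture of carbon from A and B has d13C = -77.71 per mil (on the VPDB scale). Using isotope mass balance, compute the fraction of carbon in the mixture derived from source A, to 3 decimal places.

0.835

δ_A = (0.01025208/0.01124000 − 1)×1000 = (0.912107 − 1)×1000 = -87.893 per mil
δ_B = (0.01094540/0.01124000 − 1)×1000 = (0.973790 − 1)×1000 = -26.210 per mil
f_A = (δ_mix − δ_B)/(δ_A − δ_B) = (-77.71 − (-26.210))/(-87.893 − (-26.210))
f_A = -51.500 / -61.683 = 0.8349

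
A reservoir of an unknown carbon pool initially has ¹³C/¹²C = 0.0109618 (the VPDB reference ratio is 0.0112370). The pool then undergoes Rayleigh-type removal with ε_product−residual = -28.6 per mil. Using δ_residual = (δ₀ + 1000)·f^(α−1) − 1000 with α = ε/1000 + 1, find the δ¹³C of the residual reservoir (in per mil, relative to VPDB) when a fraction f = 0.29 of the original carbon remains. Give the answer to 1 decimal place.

δ₀ = (0.0109618/0.0112370 − 1)×1000 = (0.975509 − 1)×1000 = -24.491 per mil
α − 1 = ε/1000 = -0.0286
f^(α−1) = 0.29^(-0.0286) = 1.036037
δ_res = (-24.491 + 1000) × 1.036037 − 1000 = 1010.664 − 1000 = 10.66 per mil

10.7 per mil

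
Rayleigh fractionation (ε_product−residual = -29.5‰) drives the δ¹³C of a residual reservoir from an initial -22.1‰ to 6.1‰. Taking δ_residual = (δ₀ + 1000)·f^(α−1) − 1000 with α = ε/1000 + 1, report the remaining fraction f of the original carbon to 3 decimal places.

0.381

α − 1 = ε/1000 = -0.0295
(δ_res + 1000)/(δ₀ + 1000) = (6.1 + 1000)/(-22.1 + 1000) = 1006.1/977.9 = 1.028837
f = 1.028837^(1/-0.0295) = exp(ln(1.028837)/-0.0295) = exp(0.02843/-0.0295)
f = exp(-0.9637) = 0.3815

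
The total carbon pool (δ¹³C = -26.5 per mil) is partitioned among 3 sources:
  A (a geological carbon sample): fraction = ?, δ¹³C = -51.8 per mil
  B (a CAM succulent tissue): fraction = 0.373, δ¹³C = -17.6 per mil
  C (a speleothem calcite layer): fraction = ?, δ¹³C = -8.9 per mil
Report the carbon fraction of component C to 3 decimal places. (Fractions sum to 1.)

Let f_C and f_A be the unknown fractions; fractions sum to 1 so f_C + f_A = 0.627.
Mass balance: Σ fᵢ·δᵢ = δ_bulk ⇒ f_C·(-8.9) + f_A·(-51.8) = -26.5 − (-6.565) = -19.935
Substitute f_A = 0.627 − f_C:
f_C·(-8.9 − -51.8) = -19.935 − 0.627×(-51.8) = 12.543
f_C = 12.543 / 42.9 = 0.2924

0.292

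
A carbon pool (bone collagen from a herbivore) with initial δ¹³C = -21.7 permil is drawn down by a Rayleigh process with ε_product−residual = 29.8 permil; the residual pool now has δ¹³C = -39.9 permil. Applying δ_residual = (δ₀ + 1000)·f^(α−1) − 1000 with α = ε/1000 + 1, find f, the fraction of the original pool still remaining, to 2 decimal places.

α − 1 = ε/1000 = 0.0298
(δ_res + 1000)/(δ₀ + 1000) = (-39.9 + 1000)/(-21.7 + 1000) = 960.1/978.3 = 0.981396
f = 0.981396^(1/0.0298) = exp(ln(0.981396)/0.0298) = exp(-0.01878/0.0298)
f = exp(-0.6302) = 0.5325

0.53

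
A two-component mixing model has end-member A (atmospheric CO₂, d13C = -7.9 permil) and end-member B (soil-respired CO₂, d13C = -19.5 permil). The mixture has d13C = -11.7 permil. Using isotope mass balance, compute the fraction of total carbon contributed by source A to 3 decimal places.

δ_mix = f_A·δ_A + (1 − f_A)·δ_B  ⇒  f_A = (δ_mix − δ_B)/(δ_A − δ_B)
f_A = (-11.7 − (-19.5)) / (-7.9 − (-19.5))
f_A = 7.8 / 11.6 = 0.6724

0.672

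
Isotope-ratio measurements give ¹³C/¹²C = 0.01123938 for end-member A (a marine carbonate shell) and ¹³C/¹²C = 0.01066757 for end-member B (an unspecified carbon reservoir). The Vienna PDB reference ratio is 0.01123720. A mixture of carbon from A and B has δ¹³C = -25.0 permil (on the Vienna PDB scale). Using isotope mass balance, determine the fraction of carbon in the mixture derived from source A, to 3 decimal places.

0.505

δ_A = (0.01123938/0.01123720 − 1)×1000 = (1.000194 − 1)×1000 = 0.194 permil
δ_B = (0.01066757/0.01123720 − 1)×1000 = (0.949309 − 1)×1000 = -50.691 permil
f_A = (δ_mix − δ_B)/(δ_A − δ_B) = (-25.0 − (-50.691))/(0.194 − (-50.691))
f_A = 25.691 / 50.885 = 0.5049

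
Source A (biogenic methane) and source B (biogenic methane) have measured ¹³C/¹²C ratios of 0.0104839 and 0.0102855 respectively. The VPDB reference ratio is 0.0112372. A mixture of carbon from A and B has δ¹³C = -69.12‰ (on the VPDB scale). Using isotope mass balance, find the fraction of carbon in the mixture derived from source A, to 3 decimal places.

δ_A = (0.0104839/0.0112372 − 1)×1000 = (0.932964 − 1)×1000 = -67.036‰
δ_B = (0.0102855/0.0112372 − 1)×1000 = (0.915308 − 1)×1000 = -84.692‰
f_A = (δ_mix − δ_B)/(δ_A − δ_B) = (-69.12 − (-84.692))/(-67.036 − (-84.692))
f_A = 15.572 / 17.656 = 0.8820

0.882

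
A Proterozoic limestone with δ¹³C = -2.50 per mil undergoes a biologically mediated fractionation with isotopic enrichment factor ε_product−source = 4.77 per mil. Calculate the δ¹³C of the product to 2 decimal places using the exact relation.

Exactly, δ_product = (δ_source + 1000)·(ε/1000 + 1) − 1000.
δ_product = (-2.50 + 1000) × (4.77/1000 + 1) − 1000
δ_product = 2.258 per mil

2.26 per mil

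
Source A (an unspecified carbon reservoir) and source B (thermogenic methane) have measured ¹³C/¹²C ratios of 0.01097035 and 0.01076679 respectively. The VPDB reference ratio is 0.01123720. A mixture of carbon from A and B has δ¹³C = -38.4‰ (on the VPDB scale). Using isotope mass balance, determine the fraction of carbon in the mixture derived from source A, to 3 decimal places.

δ_A = (0.01097035/0.01123720 − 1)×1000 = (0.976253 − 1)×1000 = -23.747‰
δ_B = (0.01076679/0.01123720 − 1)×1000 = (0.958138 − 1)×1000 = -41.862‰
f_A = (δ_mix − δ_B)/(δ_A − δ_B) = (-38.4 − (-41.862))/(-23.747 − (-41.862))
f_A = 3.462 / 18.115 = 0.1911

0.191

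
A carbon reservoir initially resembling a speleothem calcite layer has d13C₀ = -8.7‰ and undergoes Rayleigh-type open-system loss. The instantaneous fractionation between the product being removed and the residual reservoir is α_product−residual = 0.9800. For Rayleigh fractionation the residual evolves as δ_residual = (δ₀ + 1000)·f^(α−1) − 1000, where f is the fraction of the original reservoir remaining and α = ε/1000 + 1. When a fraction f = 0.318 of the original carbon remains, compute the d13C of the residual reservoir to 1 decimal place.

Rayleigh residual: δ_res = (δ₀ + 1000)·f^(α−1) − 1000
α − 1 = -0.02000
f^(α−1) = 0.318^(-0.02000) = 1.023179
δ_res = (-8.7 + 1000) × 1.023179 − 1000 = 1014.277 − 1000 = 14.28‰

14.3‰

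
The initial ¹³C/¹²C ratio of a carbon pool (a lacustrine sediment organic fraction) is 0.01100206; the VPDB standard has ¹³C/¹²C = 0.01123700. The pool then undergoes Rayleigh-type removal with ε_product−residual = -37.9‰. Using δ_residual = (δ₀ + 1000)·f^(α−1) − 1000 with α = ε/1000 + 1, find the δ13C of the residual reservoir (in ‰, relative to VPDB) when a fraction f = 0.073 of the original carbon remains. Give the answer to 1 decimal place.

δ₀ = (0.01100206/0.01123700 − 1)×1000 = (0.979092 − 1)×1000 = -20.908‰
α − 1 = ε/1000 = -0.0379
f^(α−1) = 0.073^(-0.0379) = 1.104282
δ_res = (-20.908 + 1000) × 1.104282 − 1000 = 1081.194 − 1000 = 81.19‰

81.2‰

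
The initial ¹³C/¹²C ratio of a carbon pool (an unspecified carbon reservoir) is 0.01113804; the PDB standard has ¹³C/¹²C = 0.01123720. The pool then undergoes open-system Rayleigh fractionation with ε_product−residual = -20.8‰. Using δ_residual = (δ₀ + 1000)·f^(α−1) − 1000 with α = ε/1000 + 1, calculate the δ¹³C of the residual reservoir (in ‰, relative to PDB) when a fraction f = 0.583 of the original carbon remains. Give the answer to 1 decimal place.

2.4‰

δ₀ = (0.01113804/0.01123720 − 1)×1000 = (0.991176 − 1)×1000 = -8.824‰
α − 1 = ε/1000 = -0.0208
f^(α−1) = 0.583^(-0.0208) = 1.011286
δ_res = (-8.824 + 1000) × 1.011286 − 1000 = 1002.362 − 1000 = 2.36‰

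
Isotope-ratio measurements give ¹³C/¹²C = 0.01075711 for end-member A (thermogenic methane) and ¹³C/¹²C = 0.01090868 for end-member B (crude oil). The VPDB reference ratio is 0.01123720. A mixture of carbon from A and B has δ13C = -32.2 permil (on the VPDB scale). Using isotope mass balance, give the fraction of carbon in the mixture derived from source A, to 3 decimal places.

δ_A = (0.01075711/0.01123720 − 1)×1000 = (0.957277 − 1)×1000 = -42.723 permil
δ_B = (0.01090868/0.01123720 − 1)×1000 = (0.970765 − 1)×1000 = -29.235 permil
f_A = (δ_mix − δ_B)/(δ_A − δ_B) = (-32.2 − (-29.235))/(-42.723 − (-29.235))
f_A = -2.965 / -13.488 = 0.2198

0.220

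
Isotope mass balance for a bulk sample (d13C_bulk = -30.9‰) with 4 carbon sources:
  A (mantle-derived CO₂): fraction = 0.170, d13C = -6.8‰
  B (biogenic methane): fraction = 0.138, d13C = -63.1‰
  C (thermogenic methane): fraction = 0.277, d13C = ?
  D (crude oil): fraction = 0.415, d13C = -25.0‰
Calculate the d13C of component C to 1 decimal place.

Isotope mass balance: δ_bulk = Σ fᵢ·δᵢ.
-30.9 = 0.170×(-6.8) + 0.138×(-63.1) + 0.277×δ_C + 0.415×(-25.0)
0.277·δ_C = -30.9 − (-20.239) = -10.661
δ_C = -10.661 / 0.277 = -38.49‰

-38.5‰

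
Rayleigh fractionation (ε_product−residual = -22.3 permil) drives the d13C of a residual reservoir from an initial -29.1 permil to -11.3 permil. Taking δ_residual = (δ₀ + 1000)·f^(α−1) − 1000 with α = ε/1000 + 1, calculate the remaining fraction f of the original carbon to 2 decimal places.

0.44

α − 1 = ε/1000 = -0.0223
(δ_res + 1000)/(δ₀ + 1000) = (-11.3 + 1000)/(-29.1 + 1000) = 988.7/970.9 = 1.018334
f = 1.018334^(1/-0.0223) = exp(ln(1.018334)/-0.0223) = exp(0.01817/-0.0223)
f = exp(-0.8147) = 0.4428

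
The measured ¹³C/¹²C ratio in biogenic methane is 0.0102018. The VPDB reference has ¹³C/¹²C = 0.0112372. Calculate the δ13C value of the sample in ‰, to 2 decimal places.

-92.14‰

δ13C = (R_sample / R_standard − 1) × 1000
R_sample / R_standard = 0.0102018 / 0.0112372 = 0.907860
δ13C = (0.907860 − 1) × 1000 = -92.140‰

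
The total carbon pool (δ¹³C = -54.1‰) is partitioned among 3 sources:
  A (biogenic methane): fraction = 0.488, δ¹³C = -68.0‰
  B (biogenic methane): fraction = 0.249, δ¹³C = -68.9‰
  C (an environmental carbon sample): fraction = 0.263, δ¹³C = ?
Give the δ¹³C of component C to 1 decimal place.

-14.3‰

Isotope mass balance: δ_bulk = Σ fᵢ·δᵢ.
-54.1 = 0.488×(-68.0) + 0.249×(-68.9) + 0.263×δ_C
0.263·δ_C = -54.1 − (-50.340) = -3.760
δ_C = -3.760 / 0.263 = -14.30‰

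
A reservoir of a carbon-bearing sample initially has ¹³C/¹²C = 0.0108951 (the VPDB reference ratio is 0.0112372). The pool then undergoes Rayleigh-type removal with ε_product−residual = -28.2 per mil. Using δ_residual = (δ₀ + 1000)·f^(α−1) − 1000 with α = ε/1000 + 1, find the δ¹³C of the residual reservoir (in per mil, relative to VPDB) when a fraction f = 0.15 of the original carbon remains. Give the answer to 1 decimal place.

22.8 per mil

δ₀ = (0.0108951/0.0112372 − 1)×1000 = (0.969556 − 1)×1000 = -30.444 per mil
α − 1 = ε/1000 = -0.0282
f^(α−1) = 0.15^(-0.0282) = 1.054956
δ_res = (-30.444 + 1000) × 1.054956 − 1000 = 1022.839 − 1000 = 22.84 per mil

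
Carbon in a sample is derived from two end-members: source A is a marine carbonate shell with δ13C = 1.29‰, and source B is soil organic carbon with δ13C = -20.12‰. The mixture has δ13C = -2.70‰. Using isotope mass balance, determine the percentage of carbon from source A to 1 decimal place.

81.4%

δ_mix = f_A·δ_A + (1 − f_A)·δ_B  ⇒  f_A = (δ_mix − δ_B)/(δ_A − δ_B)
f_A = (-2.70 − (-20.12)) / (1.29 − (-20.12))
f_A = 17.42 / 21.41 = 0.8136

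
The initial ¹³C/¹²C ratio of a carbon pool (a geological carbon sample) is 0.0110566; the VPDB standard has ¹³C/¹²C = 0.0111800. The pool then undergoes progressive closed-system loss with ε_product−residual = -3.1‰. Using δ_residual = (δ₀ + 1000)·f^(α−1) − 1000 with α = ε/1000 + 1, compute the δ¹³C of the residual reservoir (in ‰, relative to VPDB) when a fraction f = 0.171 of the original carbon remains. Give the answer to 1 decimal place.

δ₀ = (0.0110566/0.0111800 − 1)×1000 = (0.988962 − 1)×1000 = -11.038‰
α − 1 = ε/1000 = -0.0031
f^(α−1) = 0.171^(-0.0031) = 1.005490
δ_res = (-11.038 + 1000) × 1.005490 − 1000 = 994.392 − 1000 = -5.61‰

-5.6‰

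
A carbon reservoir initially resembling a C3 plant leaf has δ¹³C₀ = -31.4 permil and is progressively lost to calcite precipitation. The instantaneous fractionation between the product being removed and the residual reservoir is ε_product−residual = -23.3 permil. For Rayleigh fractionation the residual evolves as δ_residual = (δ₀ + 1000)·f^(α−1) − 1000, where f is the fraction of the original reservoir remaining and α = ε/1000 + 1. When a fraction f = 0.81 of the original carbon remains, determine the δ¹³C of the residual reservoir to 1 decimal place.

-26.6 permil

Rayleigh residual: δ_res = (δ₀ + 1000)·f^(α−1) − 1000
α = ε/1000 + 1 = 0.97670, so α − 1 = -0.02330
f^(α−1) = 0.81^(-0.02330) = 1.004922
δ_res = (-31.4 + 1000) × 1.004922 − 1000 = 973.367 − 1000 = -26.63 permil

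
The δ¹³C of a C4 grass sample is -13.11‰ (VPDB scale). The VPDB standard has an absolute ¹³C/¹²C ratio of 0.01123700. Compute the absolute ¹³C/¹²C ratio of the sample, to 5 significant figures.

0.011090

R_sample = R_standard × (δ¹³C/1000 + 1)
R_sample = 0.01123700 × (-13.11/1000 + 1) = 0.01123700 × 0.986890
R_sample = 0.0110897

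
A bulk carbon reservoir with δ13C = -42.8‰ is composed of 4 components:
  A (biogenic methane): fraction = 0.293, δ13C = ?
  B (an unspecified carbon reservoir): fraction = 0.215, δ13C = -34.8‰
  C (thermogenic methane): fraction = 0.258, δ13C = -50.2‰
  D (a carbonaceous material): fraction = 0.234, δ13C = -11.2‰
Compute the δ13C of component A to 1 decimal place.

Isotope mass balance: δ_bulk = Σ fᵢ·δᵢ.
-42.8 = 0.293×δ_A + 0.215×(-34.8) + 0.258×(-50.2) + 0.234×(-11.2)
0.293·δ_A = -42.8 − (-23.054) = -19.746
δ_A = -19.746 / 0.293 = -67.39‰

-67.4‰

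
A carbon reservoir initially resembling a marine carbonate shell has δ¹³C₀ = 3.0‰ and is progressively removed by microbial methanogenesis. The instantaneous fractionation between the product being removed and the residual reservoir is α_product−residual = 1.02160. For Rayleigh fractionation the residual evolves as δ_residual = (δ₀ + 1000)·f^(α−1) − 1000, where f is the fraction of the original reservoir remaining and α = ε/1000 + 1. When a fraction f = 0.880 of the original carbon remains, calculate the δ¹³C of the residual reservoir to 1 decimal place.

0.2‰

Rayleigh residual: δ_res = (δ₀ + 1000)·f^(α−1) − 1000
α − 1 = 0.02160
f^(α−1) = 0.880^(0.02160) = 0.997243
δ_res = (3.0 + 1000) × 0.997243 − 1000 = 1000.234 − 1000 = 0.23‰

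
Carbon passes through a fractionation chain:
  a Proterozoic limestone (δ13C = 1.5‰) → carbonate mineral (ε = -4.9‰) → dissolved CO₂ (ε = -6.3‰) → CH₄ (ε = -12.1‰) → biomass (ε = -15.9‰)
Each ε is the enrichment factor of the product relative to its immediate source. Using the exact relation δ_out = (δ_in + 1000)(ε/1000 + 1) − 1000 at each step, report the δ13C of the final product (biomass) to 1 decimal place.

-37.2‰

step 1: δ = (1.50 + 1000)·(-4.9/1000 + 1) − 1000 = -3.41‰
step 2: δ = (-3.41 + 1000)·(-6.3/1000 + 1) − 1000 = -9.69‰
step 3: δ = (-9.69 + 1000)·(-12.1/1000 + 1) − 1000 = -21.67‰
step 4: δ = (-21.67 + 1000)·(-15.9/1000 + 1) − 1000 = -37.22‰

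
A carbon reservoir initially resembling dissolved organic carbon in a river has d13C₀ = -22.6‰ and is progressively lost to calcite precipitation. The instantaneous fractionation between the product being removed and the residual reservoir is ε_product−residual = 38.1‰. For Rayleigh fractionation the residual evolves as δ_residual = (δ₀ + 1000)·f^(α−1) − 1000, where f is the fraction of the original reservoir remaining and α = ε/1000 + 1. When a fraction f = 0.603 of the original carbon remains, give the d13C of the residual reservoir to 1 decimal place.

Rayleigh residual: δ_res = (δ₀ + 1000)·f^(α−1) − 1000
α = ε/1000 + 1 = 1.03810, so α − 1 = 0.03810
f^(α−1) = 0.603^(0.03810) = 0.980912
δ_res = (-22.6 + 1000) × 0.980912 − 1000 = 958.743 − 1000 = -41.26‰

-41.3‰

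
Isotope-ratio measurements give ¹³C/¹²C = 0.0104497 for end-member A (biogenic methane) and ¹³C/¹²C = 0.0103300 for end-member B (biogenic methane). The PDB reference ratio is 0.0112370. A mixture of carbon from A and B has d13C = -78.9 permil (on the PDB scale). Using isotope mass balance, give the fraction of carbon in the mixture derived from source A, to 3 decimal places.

δ_A = (0.0104497/0.0112370 − 1)×1000 = (0.929937 − 1)×1000 = -70.063 permil
δ_B = (0.0103300/0.0112370 − 1)×1000 = (0.919285 − 1)×1000 = -80.715 permil
f_A = (δ_mix − δ_B)/(δ_A − δ_B) = (-78.9 − (-80.715))/(-70.063 − (-80.715))
f_A = 1.815 / 10.652 = 0.1704

0.170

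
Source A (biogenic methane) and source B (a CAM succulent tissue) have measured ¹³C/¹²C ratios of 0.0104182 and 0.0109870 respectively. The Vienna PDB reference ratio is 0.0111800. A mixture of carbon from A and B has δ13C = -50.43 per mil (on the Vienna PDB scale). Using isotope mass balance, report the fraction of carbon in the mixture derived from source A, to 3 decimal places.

δ_A = (0.0104182/0.0111800 − 1)×1000 = (0.931860 − 1)×1000 = -68.140 per mil
δ_B = (0.0109870/0.0111800 − 1)×1000 = (0.982737 − 1)×1000 = -17.263 per mil
f_A = (δ_mix − δ_B)/(δ_A − δ_B) = (-50.43 − (-17.263))/(-68.140 − (-17.263))
f_A = -33.167 / -50.877 = 0.6519

0.652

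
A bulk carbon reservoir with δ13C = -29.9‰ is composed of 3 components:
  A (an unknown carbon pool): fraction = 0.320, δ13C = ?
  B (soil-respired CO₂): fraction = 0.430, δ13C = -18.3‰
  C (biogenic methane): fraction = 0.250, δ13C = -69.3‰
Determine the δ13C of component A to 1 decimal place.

-14.7‰

Isotope mass balance: δ_bulk = Σ fᵢ·δᵢ.
-29.9 = 0.320×δ_A + 0.430×(-18.3) + 0.250×(-69.3)
0.320·δ_A = -29.9 − (-25.194) = -4.706
δ_A = -4.706 / 0.320 = -14.71‰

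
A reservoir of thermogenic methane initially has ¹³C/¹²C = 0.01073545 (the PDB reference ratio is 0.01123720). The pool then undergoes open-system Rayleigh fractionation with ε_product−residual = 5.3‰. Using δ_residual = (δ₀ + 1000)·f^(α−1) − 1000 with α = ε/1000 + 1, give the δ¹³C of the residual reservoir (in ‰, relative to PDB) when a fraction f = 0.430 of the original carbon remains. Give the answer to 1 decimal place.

δ₀ = (0.01073545/0.01123720 − 1)×1000 = (0.955349 − 1)×1000 = -44.651‰
α − 1 = ε/1000 = 0.0053
f^(α−1) = 0.430^(0.0053) = 0.995537
δ_res = (-44.651 + 1000) × 0.995537 − 1000 = 951.085 − 1000 = -48.91‰

-48.9‰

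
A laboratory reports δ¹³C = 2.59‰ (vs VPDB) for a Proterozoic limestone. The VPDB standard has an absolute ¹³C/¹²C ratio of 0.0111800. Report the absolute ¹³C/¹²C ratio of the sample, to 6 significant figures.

0.0112090

R_sample = R_standard × (δ¹³C/1000 + 1)
R_sample = 0.0111800 × (2.59/1000 + 1) = 0.0111800 × 1.002590
R_sample = 0.0112090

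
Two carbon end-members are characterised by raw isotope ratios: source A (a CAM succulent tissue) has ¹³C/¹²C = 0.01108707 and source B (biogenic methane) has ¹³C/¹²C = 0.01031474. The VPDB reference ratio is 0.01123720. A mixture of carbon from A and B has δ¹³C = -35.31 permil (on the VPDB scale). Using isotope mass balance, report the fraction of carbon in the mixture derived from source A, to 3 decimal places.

0.681

δ_A = (0.01108707/0.01123720 − 1)×1000 = (0.986640 − 1)×1000 = -13.360 permil
δ_B = (0.01031474/0.01123720 − 1)×1000 = (0.917910 − 1)×1000 = -82.090 permil
f_A = (δ_mix − δ_B)/(δ_A − δ_B) = (-35.31 − (-82.090))/(-13.360 − (-82.090))
f_A = 46.780 / 68.730 = 0.6806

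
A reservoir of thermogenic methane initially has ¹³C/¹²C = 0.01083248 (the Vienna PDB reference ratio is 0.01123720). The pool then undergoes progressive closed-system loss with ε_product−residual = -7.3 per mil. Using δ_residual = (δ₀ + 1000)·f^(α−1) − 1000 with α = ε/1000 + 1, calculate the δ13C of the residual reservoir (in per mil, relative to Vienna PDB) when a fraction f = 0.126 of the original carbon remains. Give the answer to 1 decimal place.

δ₀ = (0.01083248/0.01123720 − 1)×1000 = (0.963984 − 1)×1000 = -36.016 per mil
α − 1 = ε/1000 = -0.0073
f^(α−1) = 0.126^(-0.0073) = 1.015237
δ_res = (-36.016 + 1000) × 1.015237 − 1000 = 978.672 − 1000 = -21.33 per mil

-21.3 per mil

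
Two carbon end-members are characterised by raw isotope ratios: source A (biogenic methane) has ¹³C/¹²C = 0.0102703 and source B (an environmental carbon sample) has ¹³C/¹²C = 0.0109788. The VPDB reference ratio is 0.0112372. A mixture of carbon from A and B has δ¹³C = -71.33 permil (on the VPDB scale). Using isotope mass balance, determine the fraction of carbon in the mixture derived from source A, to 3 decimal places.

δ_A = (0.0102703/0.0112372 − 1)×1000 = (0.913955 − 1)×1000 = -86.045 permil
δ_B = (0.0109788/0.0112372 − 1)×1000 = (0.977005 − 1)×1000 = -22.995 permil
f_A = (δ_mix − δ_B)/(δ_A − δ_B) = (-71.33 − (-22.995))/(-86.045 − (-22.995))
f_A = -48.335 / -63.050 = 0.7666

0.767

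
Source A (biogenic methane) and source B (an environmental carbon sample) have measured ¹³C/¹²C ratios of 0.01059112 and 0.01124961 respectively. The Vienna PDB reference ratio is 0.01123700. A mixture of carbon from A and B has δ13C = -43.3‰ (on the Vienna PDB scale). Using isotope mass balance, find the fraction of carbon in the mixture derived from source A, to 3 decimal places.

δ_A = (0.01059112/0.01123700 − 1)×1000 = (0.942522 − 1)×1000 = -57.478‰
δ_B = (0.01124961/0.01123700 − 1)×1000 = (1.001122 − 1)×1000 = 1.122‰
f_A = (δ_mix − δ_B)/(δ_A − δ_B) = (-43.3 − (1.122))/(-57.478 − (1.122))
f_A = -44.422 / -58.600 = 0.7581

0.758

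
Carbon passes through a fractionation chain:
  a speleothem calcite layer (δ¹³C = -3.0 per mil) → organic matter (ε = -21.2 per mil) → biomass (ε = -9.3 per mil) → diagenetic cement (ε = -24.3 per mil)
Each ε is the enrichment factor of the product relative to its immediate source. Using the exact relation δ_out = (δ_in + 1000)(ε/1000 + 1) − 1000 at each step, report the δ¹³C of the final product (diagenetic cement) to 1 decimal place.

-56.7 per mil

step 1: δ = (-3.00 + 1000)·(-21.2/1000 + 1) − 1000 = -24.14 per mil
step 2: δ = (-24.14 + 1000)·(-9.3/1000 + 1) − 1000 = -33.21 per mil
step 3: δ = (-33.21 + 1000)·(-24.3/1000 + 1) − 1000 = -56.70 per mil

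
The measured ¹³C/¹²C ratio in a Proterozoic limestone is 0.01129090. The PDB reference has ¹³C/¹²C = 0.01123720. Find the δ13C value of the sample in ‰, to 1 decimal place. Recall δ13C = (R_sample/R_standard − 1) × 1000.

δ13C = (R_sample / R_standard − 1) × 1000
R_sample / R_standard = 0.01129090 / 0.01123720 = 1.004779
δ13C = (1.004779 − 1) × 1000 = 4.78‰

4.8‰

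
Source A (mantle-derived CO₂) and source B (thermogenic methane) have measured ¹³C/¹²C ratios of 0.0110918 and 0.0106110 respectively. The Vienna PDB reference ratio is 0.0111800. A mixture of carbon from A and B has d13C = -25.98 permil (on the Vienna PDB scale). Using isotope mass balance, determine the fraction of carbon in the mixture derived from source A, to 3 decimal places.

0.579

δ_A = (0.0110918/0.0111800 − 1)×1000 = (0.992111 − 1)×1000 = -7.889 permil
δ_B = (0.0106110/0.0111800 − 1)×1000 = (0.949106 − 1)×1000 = -50.894 permil
f_A = (δ_mix − δ_B)/(δ_A − δ_B) = (-25.98 − (-50.894))/(-7.889 − (-50.894))
f_A = 24.914 / 43.005 = 0.5793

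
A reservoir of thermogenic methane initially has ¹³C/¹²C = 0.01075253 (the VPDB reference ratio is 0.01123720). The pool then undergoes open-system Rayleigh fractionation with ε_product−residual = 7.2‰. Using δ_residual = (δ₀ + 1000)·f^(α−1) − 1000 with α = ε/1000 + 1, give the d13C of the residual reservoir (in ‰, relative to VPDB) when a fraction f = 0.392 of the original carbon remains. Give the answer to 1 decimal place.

-49.6‰

δ₀ = (0.01075253/0.01123720 − 1)×1000 = (0.956869 − 1)×1000 = -43.131‰
α − 1 = ε/1000 = 0.0072
f^(α−1) = 0.392^(0.0072) = 0.993280
δ_res = (-43.131 + 1000) × 0.993280 − 1000 = 950.439 − 1000 = -49.56‰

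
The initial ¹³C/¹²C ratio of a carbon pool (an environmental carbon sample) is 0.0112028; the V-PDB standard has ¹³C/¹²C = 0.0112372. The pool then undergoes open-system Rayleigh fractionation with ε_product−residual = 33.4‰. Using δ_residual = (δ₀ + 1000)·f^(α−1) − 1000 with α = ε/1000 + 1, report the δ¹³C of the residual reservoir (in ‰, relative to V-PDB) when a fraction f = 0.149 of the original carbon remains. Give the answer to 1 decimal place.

δ₀ = (0.0112028/0.0112372 − 1)×1000 = (0.996939 − 1)×1000 = -3.061‰
α − 1 = ε/1000 = 0.0334
f^(α−1) = 0.149^(0.0334) = 0.938392
δ_res = (-3.061 + 1000) × 0.938392 − 1000 = 935.520 − 1000 = -64.48‰

-64.5‰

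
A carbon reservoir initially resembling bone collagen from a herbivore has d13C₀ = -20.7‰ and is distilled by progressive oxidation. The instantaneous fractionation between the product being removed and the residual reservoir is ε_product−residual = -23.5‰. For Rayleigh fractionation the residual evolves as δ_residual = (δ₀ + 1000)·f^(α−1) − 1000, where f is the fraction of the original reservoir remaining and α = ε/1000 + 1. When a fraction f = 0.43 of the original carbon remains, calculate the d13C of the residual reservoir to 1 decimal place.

-1.1‰

Rayleigh residual: δ_res = (δ₀ + 1000)·f^(α−1) − 1000
α = ε/1000 + 1 = 0.97650, so α − 1 = -0.02350
f^(α−1) = 0.43^(-0.02350) = 1.020031
δ_res = (-20.7 + 1000) × 1.020031 − 1000 = 998.917 − 1000 = -1.08‰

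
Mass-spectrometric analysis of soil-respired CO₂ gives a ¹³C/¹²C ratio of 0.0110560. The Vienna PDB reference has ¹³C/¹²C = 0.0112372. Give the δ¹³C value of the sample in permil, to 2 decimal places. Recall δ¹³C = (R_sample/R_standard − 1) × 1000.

δ¹³C = (R_sample / R_standard − 1) × 1000
R_sample / R_standard = 0.0110560 / 0.0112372 = 0.983875
δ¹³C = (0.983875 − 1) × 1000 = -16.125 permil

-16.13 permil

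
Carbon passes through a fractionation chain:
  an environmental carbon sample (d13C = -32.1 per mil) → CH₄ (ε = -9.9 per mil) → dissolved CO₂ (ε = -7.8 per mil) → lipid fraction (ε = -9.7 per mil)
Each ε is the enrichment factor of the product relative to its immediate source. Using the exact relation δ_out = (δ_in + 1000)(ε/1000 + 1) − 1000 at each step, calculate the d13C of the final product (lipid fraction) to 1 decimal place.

step 1: δ = (-32.10 + 1000)·(-9.9/1000 + 1) − 1000 = -41.68 per mil
step 2: δ = (-41.68 + 1000)·(-7.8/1000 + 1) − 1000 = -49.16 per mil
step 3: δ = (-49.16 + 1000)·(-9.7/1000 + 1) − 1000 = -58.38 per mil

-58.4 per mil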